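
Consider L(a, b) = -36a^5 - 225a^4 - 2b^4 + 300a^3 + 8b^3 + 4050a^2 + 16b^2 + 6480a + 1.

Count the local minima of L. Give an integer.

L separates as a function of a plus a function of b, so ∇L=0 decouples.
∂L/∂a = -180(a - 3)(a + 1)(a + 3)(a + 4) = 0 at a ∈ {-4, -3, -1, 3}; ∂L/∂b = -8b(b - 4)(b + 1) = 0 at b ∈ {-1, 0, 4}.
The Hessian is diagonal: diag(L_aa, L_bb). Second derivatives: L_aa(-4)=3780, L_aa(-3)=-2160, L_aa(-1)=4320, L_aa(3)=-30240; L_bb(-1)=-40, L_bb(0)=32, L_bb(4)=-160.
Local minima occur where both diagonal entries positive: (-4, 0), (-1, 0). Count: 2.

2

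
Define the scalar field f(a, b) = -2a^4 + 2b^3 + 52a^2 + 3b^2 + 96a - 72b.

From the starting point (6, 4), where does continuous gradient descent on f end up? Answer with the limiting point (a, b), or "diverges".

diverges

f is separable, so gradient descent decouples: a follows -∂f/∂a, b follows -∂f/∂b.
∂f/∂a = -8(a - 4)(a + 1)(a + 3); at a=6 this is -1008, so a increases.
∂f/∂b = 6(b - 3)(b + 4); at b=4 this is 48, so b decreases.
The a-coordinate has no critical point in that direction and runs off to infinity.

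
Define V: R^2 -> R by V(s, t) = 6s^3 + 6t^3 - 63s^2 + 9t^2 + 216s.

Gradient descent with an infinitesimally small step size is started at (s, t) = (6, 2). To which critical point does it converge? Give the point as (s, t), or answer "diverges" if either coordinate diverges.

(4, 0)

V is separable, so gradient descent decouples: s follows -∂V/∂s, t follows -∂V/∂t.
∂V/∂s = 18(s - 4)(s - 3); at s=6 this is 108, so s decreases.
∂V/∂t = 18t(t + 1); at t=2 this is 108, so t decreases.
s converges to its nearest critical value 4 (a local min of the s-part); t converges to 0. The iterate converges to (4, 0).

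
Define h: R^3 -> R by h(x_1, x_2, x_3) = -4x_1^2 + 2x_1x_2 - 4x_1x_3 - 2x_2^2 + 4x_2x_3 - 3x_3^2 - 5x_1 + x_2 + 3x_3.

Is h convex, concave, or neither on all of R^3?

h is quadratic, so its Hessian is the constant matrix H = [[-8, 2, -4], [2, -4, 4], [-4, 4, -6]].
Leading principal minors: -8, 28, -40.
Signs alternate −, +, − ⇒ H ≺ 0 ⇒ concave.

concave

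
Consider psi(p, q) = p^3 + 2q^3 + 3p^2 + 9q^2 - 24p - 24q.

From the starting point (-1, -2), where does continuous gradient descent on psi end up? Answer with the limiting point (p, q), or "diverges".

psi is separable, so gradient descent decouples: p follows -∂psi/∂p, q follows -∂psi/∂q.
∂psi/∂p = 3(p - 2)(p + 4); at p=-1 this is -27, so p increases.
∂psi/∂q = 6(q - 1)(q + 4); at q=-2 this is -36, so q increases.
p converges to its nearest critical value 2 (a local min of the p-part); q converges to 1. The iterate converges to (2, 1).

(2, 1)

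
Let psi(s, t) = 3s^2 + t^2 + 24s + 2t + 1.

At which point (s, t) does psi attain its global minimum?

psi(s,t) separates as P(s) + Q(t) + 1, so its minimum is min P + min Q + 1.
P'(s) = 6s + 24 vanishes at s ∈ {-4}; Q'(t) = 2(t + 1) vanishes at t ∈ {-1}.
Local minima of P (where P''>0): P(-4)=-48. Local minima of Q: Q(-1)=-1.
So the global minimum of psi is P(-4) + Q(-1) + 1 = -48 − 1 + 1 = -48, attained at (-4, -1).

(-4, -1)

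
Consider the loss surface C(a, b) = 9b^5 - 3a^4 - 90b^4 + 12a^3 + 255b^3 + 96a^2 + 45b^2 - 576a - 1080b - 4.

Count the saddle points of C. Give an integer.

C separates as a function of a plus a function of b, so ∇C=0 decouples.
∂C/∂a = -12(a - 4)(a - 3)(a + 4) = 0 at a ∈ {-4, 3, 4}; ∂C/∂b = 45(b - 4)(b - 3)(b - 2)(b + 1) = 0 at b ∈ {-1, 2, 3, 4}.
The Hessian is diagonal: diag(C_aa, C_bb). Second derivatives: C_aa(-4)=-672, C_aa(3)=84, C_aa(4)=-96; C_bb(-1)=-2700, C_bb(2)=270, C_bb(3)=-180, C_bb(4)=450.
Saddle points occur where the two diagonal entries have opposite signs: (-4, 2), (-4, 4), (3, -1), (3, 3), (4, 2), (4, 4). Count: 6.

6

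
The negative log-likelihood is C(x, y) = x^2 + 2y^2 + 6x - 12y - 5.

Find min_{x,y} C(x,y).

-32

C(x,y) separates as P(x) + Q(y) − 5, so its minimum is min P + min Q − 5.
P'(x) = 2x + 6 vanishes at x ∈ {-3}; Q'(y) = 4y - 12 vanishes at y ∈ {3}.
Local minima of P (where P''>0): P(-3)=-9. Local minima of Q: Q(3)=-18.
So the global minimum of C is P(-3) + Q(3) − 5 = -9 − 18 − 5 = -32, attained at (-3, 3).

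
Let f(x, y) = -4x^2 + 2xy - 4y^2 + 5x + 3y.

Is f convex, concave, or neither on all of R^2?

concave

f is quadratic, so its Hessian is the constant matrix H = [[-8, 2], [2, -8]].
det(H) = 60, tr(H) = -16.
det(H) > 0 and tr(H) < 0, so H is negative definite everywhere: concave.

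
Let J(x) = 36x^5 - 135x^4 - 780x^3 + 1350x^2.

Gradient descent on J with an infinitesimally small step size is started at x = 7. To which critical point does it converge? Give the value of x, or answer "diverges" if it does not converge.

J'(x) = 180x(x - 5)(x - 1)(x + 3), so J'(7) = 151200.
Gradient descent moves in the -J' direction, i.e. x is decreasing.
The nearest critical point in that direction is x = 5, where J'' = 28800 > 0 (a local minimum). The iterate converges there.

5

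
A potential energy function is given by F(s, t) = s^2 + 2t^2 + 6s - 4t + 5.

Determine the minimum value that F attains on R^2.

-6

F(s,t) separates as P(s) + Q(t) + 5, so its minimum is min P + min Q + 5.
P'(s) = 2s + 6 vanishes at s ∈ {-3}; Q'(t) = 4(t - 1) vanishes at t ∈ {1}.
Local minima of P (where P''>0): P(-3)=-9. Local minima of Q: Q(1)=-2.
So the global minimum of F is P(-3) + Q(1) + 5 = -9 − 2 + 5 = -6, attained at (-3, 1).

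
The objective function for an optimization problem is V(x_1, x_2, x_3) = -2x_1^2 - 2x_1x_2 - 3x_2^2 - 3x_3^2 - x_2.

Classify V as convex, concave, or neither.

V is quadratic, so its Hessian is the constant matrix H = [[-4, -2, 0], [-2, -6, 0], [0, 0, -6]].
Leading principal minors: -4, 20, -120.
Signs alternate −, +, − ⇒ H ≺ 0 ⇒ concave.

concave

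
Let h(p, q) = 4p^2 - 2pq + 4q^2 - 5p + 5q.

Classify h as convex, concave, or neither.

h is quadratic, so its Hessian is the constant matrix H = [[8, -2], [-2, 8]].
det(H) = 60, tr(H) = 16.
det(H) > 0 and tr(H) > 0, so H is positive definite everywhere: convex.

convex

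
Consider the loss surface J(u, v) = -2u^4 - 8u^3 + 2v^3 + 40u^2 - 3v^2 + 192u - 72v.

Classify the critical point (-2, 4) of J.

local minimum

The mixed partial ∂²J/∂u∂v is 0, so the Hessian at any point is diag(J_uu, J_vv) = diag(8(-3u^2 - 6u + 10), 6(2v - 1)).
At (-2, 4): H = diag(80, 42).
Both eigenvalues are positive, so H is positive definite: a local minimum.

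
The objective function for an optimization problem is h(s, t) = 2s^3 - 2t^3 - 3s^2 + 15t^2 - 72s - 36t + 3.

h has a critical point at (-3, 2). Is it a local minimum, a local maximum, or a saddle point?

saddle point

The mixed partial ∂²h/∂s∂t is 0, so the Hessian at any point is diag(h_ss, h_tt) = diag(6(2s - 1), 6(-2t + 5)).
At (-3, 2): H = diag(-42, 6).
The eigenvalues have opposite signs, so H is indefinite: a saddle point.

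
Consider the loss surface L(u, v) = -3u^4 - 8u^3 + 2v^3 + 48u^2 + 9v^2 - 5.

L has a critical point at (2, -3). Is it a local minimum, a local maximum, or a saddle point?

The mixed partial ∂²L/∂u∂v is 0, so the Hessian at any point is diag(L_uu, L_vv) = diag(12(-3u^2 - 4u + 8), 6(2v + 3)).
At (2, -3): H = diag(-144, -18).
Both eigenvalues are negative, so H is negative definite: a local maximum.

local maximum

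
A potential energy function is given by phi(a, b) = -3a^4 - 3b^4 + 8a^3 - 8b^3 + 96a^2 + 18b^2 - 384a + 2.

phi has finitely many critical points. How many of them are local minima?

1

phi separates as a function of a plus a function of b, so ∇phi=0 decouples.
∂phi/∂a = -12(a - 4)(a - 2)(a + 4) = 0 at a ∈ {-4, 2, 4}; ∂phi/∂b = -12b(b - 1)(b + 3) = 0 at b ∈ {-3, 0, 1}.
The Hessian is diagonal: diag(phi_aa, phi_bb). Second derivatives: phi_aa(-4)=-576, phi_aa(2)=144, phi_aa(4)=-192; phi_bb(-3)=-144, phi_bb(0)=36, phi_bb(1)=-48.
Local minima occur where both diagonal entries positive: (2, 0). Count: 1.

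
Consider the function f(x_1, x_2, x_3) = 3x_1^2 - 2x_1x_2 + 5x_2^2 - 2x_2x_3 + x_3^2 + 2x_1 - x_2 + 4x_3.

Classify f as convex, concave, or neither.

f is quadratic, so its Hessian is the constant matrix H = [[6, -2, 0], [-2, 10, -2], [0, -2, 2]].
Leading principal minors: 6, 56, 88.
All positive ⇒ H ≻ 0 ⇒ convex.

convex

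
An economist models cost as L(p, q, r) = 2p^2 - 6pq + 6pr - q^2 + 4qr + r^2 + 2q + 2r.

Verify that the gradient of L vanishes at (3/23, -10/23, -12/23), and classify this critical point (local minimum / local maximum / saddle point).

∇L = (4p - 6q + 6r, -6p - 2q + 4r + 2, 6p + 4q + 2r + 2); substituting (3/23, -10/23, -12/23) gives ∇L = (0, 0, 0), so (3/23, -10/23, -12/23) is indeed a critical point.
The Hessian is constant: H = [[4, -6, 6], [-6, -2, 4], [6, 4, 2]].
Leading principal minors: Δ₁ = 4, Δ₂ = -44, Δ₃ = -368.
The minors fit neither the all-positive nor the alternating-sign pattern, so H is indefinite: a saddle point.

saddle point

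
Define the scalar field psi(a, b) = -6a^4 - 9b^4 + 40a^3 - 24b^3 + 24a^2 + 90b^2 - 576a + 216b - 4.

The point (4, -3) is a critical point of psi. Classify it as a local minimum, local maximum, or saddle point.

local maximum

The mixed partial ∂²psi/∂a∂b is 0, so the Hessian at any point is diag(psi_aa, psi_bb) = diag(24(-3a^2 + 10a + 2), 36(-3b^2 - 4b + 5)).
At (4, -3): H = diag(-144, -360).
Both eigenvalues are negative, so H is negative definite: a local maximum.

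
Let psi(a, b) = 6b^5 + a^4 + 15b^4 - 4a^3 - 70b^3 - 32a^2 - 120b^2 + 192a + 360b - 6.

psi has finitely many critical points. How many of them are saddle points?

psi separates as a function of a plus a function of b, so ∇psi=0 decouples.
∂psi/∂a = 4(a - 4)(a - 3)(a + 4) = 0 at a ∈ {-4, 3, 4}; ∂psi/∂b = 30(b - 2)(b - 1)(b + 2)(b + 3) = 0 at b ∈ {-3, -2, 1, 2}.
The Hessian is diagonal: diag(psi_aa, psi_bb). Second derivatives: psi_aa(-4)=224, psi_aa(3)=-28, psi_aa(4)=32; psi_bb(-3)=-600, psi_bb(-2)=360, psi_bb(1)=-360, psi_bb(2)=600.
Saddle points occur where the two diagonal entries have opposite signs: (-4, -3), (-4, 1), (3, -2), (3, 2), (4, -3), (4, 1). Count: 6.

6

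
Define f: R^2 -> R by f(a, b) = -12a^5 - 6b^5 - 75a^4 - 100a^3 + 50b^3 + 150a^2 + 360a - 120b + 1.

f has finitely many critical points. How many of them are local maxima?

4

f separates as a function of a plus a function of b, so ∇f=0 decouples.
∂f/∂a = -60(a - 1)(a + 1)(a + 2)(a + 3) = 0 at a ∈ {-3, -2, -1, 1}; ∂f/∂b = -30(b - 2)(b - 1)(b + 1)(b + 2) = 0 at b ∈ {-2, -1, 1, 2}.
The Hessian is diagonal: diag(f_aa, f_bb). Second derivatives: f_aa(-3)=480, f_aa(-2)=-180, f_aa(-1)=240, f_aa(1)=-1440; f_bb(-2)=360, f_bb(-1)=-180, f_bb(1)=180, f_bb(2)=-360.
Local maxima occur where both diagonal entries negative: (-2, -1), (-2, 2), (1, -1), (1, 2). Count: 4.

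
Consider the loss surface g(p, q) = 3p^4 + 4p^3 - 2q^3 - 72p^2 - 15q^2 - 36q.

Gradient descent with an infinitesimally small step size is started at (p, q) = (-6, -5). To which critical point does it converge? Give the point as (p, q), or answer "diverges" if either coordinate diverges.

(-4, -3)

g is separable, so gradient descent decouples: p follows -∂g/∂p, q follows -∂g/∂q.
∂g/∂p = 12p(p - 3)(p + 4); at p=-6 this is -1296, so p increases.
∂g/∂q = -6(q + 2)(q + 3); at q=-5 this is -36, so q increases.
p converges to its nearest critical value -4 (a local min of the p-part); q converges to -3. The iterate converges to (-4, -3).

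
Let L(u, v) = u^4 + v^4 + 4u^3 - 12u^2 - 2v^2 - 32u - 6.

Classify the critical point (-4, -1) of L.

local minimum

The mixed partial ∂²L/∂u∂v is 0, so the Hessian at any point is diag(L_uu, L_vv) = diag(12(u^2 + 2u - 2), 4(3v^2 - 1)).
At (-4, -1): H = diag(72, 8).
Both eigenvalues are positive, so H is positive definite: a local minimum.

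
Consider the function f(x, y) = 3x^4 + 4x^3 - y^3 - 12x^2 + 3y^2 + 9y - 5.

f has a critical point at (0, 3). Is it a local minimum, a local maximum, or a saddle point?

local maximum

The mixed partial ∂²f/∂x∂y is 0, so the Hessian at any point is diag(f_xx, f_yy) = diag(12(3x^2 + 2x - 2), 6(-y + 1)).
At (0, 3): H = diag(-24, -12).
Both eigenvalues are negative, so H is negative definite: a local maximum.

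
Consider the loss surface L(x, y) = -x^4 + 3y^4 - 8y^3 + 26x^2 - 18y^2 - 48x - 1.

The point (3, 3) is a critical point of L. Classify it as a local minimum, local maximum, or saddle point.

The mixed partial ∂²L/∂x∂y is 0, so the Hessian at any point is diag(L_xx, L_yy) = diag(4(-3x^2 + 13), 12(3y^2 - 4y - 3)).
At (3, 3): H = diag(-56, 144).
The eigenvalues have opposite signs, so H is indefinite: a saddle point.

saddle point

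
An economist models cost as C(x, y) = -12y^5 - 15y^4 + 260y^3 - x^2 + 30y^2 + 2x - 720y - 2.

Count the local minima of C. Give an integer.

C separates as a function of x plus a function of y, so ∇C=0 decouples.
∂C/∂x = -2(x - 1) = 0 at x ∈ {1}; ∂C/∂y = -60(y - 3)(y - 1)(y + 1)(y + 4) = 0 at y ∈ {-4, -1, 1, 3}.
The Hessian is diagonal: diag(C_xx, C_yy). Second derivatives: C_xx(1)=-2; C_yy(-4)=6300, C_yy(-1)=-1440, C_yy(1)=1200, C_yy(3)=-3360.
Local minima occur where both diagonal entries positive: none. Count: 0.

0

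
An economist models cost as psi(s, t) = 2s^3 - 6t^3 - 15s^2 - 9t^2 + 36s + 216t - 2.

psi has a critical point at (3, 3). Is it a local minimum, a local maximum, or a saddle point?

The mixed partial ∂²psi/∂s∂t is 0, so the Hessian at any point is diag(psi_ss, psi_tt) = diag(6(2s - 5), -18(2t + 1)).
At (3, 3): H = diag(6, -126).
The eigenvalues have opposite signs, so H is indefinite: a saddle point.

saddle point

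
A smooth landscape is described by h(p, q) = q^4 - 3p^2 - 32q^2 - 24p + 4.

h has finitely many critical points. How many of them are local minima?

0

h separates as a function of p plus a function of q, so ∇h=0 decouples.
∂h/∂p = -6(p + 4) = 0 at p ∈ {-4}; ∂h/∂q = 4q(q - 4)(q + 4) = 0 at q ∈ {-4, 0, 4}.
The Hessian is diagonal: diag(h_pp, h_qq). Second derivatives: h_pp(-4)=-6; h_qq(-4)=128, h_qq(0)=-64, h_qq(4)=128.
Local minima occur where both diagonal entries positive: none. Count: 0.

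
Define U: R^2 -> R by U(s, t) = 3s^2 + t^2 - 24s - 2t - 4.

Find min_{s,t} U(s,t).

-53

U(s,t) separates as P(s) + Q(t) − 4, so its minimum is min P + min Q − 4.
P'(s) = 6s - 24 vanishes at s ∈ {4}; Q'(t) = 2(t - 1) vanishes at t ∈ {1}.
Local minima of P (where P''>0): P(4)=-48. Local minima of Q: Q(1)=-1.
So the global minimum of U is P(4) + Q(1) − 4 = -48 − 1 − 4 = -53, attained at (4, 1).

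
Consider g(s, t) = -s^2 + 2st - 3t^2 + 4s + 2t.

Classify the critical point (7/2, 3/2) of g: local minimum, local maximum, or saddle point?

local maximum

The Hessian of g is constant: H = [[-2, 2], [2, -6]].
det(H) = (-2)·(-6) − 2² = 8.
det(H) > 0 and tr(H) = -8 < 0, so H is negative definite and the point is a local maximum.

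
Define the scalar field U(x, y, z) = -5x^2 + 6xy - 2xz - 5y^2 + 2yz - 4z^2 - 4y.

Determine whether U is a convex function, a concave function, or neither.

U is quadratic, so its Hessian is the constant matrix H = [[-10, 6, -2], [6, -10, 2], [-2, 2, -8]].
Leading principal minors: -10, 64, -480.
Signs alternate −, +, − ⇒ H ≺ 0 ⇒ concave.

concave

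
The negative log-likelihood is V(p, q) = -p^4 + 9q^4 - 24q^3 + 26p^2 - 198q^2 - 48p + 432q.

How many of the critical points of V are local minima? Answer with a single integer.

V separates as a function of p plus a function of q, so ∇V=0 decouples.
∂V/∂p = -4(p - 3)(p - 1)(p + 4) = 0 at p ∈ {-4, 1, 3}; ∂V/∂q = 36(q - 4)(q - 1)(q + 3) = 0 at q ∈ {-3, 1, 4}.
The Hessian is diagonal: diag(V_pp, V_qq). Second derivatives: V_pp(-4)=-140, V_pp(1)=40, V_pp(3)=-56; V_qq(-3)=1008, V_qq(1)=-432, V_qq(4)=756.
Local minima occur where both diagonal entries positive: (1, -3), (1, 4). Count: 2.

2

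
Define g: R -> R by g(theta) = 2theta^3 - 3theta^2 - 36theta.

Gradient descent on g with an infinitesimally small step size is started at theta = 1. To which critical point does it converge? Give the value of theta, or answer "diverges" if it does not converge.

g'(theta) = 6(theta - 3)(theta + 2), so g'(1) = -36.
Gradient descent moves in the -g' direction, i.e. theta is increasing.
The nearest critical point in that direction is theta = 3, where g'' = 30 > 0 (a local minimum). The iterate converges there.

3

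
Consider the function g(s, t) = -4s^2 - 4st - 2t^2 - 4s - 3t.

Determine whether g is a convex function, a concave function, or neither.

concave

g is quadratic, so its Hessian is the constant matrix H = [[-8, -4], [-4, -4]].
det(H) = 16, tr(H) = -12.
det(H) > 0 and tr(H) < 0, so H is negative definite everywhere: concave.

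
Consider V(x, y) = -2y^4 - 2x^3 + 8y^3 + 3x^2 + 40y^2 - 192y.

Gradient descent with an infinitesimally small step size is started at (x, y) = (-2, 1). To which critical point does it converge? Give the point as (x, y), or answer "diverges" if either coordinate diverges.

(0, 2)

V is separable, so gradient descent decouples: x follows -∂V/∂x, y follows -∂V/∂y.
∂V/∂x = -6x(x - 1); at x=-2 this is -36, so x increases.
∂V/∂y = -8(y - 4)(y - 2)(y + 3); at y=1 this is -96, so y increases.
x converges to its nearest critical value 0 (a local min of the x-part); y converges to 2. The iterate converges to (0, 2).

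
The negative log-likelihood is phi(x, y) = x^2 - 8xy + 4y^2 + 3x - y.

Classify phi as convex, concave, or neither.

phi is quadratic, so its Hessian is the constant matrix H = [[2, -8], [-8, 8]].
det(H) = -48, tr(H) = 10.
det(H) < 0, so H is indefinite: neither convex nor concave.

neither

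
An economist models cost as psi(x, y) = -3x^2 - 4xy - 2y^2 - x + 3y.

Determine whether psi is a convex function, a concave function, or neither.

psi is quadratic, so its Hessian is the constant matrix H = [[-6, -4], [-4, -4]].
det(H) = 8, tr(H) = -10.
det(H) > 0 and tr(H) < 0, so H is negative definite everywhere: concave.

concave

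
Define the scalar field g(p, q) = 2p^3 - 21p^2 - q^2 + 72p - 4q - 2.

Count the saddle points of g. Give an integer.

g separates as a function of p plus a function of q, so ∇g=0 decouples.
∂g/∂p = 6(p - 4)(p - 3) = 0 at p ∈ {3, 4}; ∂g/∂q = -2(q + 2) = 0 at q ∈ {-2}.
The Hessian is diagonal: diag(g_pp, g_qq). Second derivatives: g_pp(3)=-6, g_pp(4)=6; g_qq(-2)=-2.
Saddle points occur where the two diagonal entries have opposite signs: (4, -2). Count: 1.

1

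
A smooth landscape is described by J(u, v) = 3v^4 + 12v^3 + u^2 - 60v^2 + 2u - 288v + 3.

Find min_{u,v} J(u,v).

-835

J(u,v) separates as P(u) + Q(v) + 3, so its minimum is min P + min Q + 3.
P'(u) = 2u + 2 vanishes at u ∈ {-1}; Q'(v) = 12(v - 3)(v + 2)(v + 4) vanishes at v ∈ {-4, -2, 3}.
Local minima of P (where P''>0): P(-1)=-1. Local minima of Q: Q(-4)=192, Q(3)=-837.
So the global minimum of J is P(-1) + Q(3) + 3 = -1 − 837 + 3 = -835, attained at (-1, 3).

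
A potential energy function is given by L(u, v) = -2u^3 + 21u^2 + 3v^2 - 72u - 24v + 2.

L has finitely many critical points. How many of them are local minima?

L separates as a function of u plus a function of v, so ∇L=0 decouples.
∂L/∂u = -6(u - 4)(u - 3) = 0 at u ∈ {3, 4}; ∂L/∂v = 6(v - 4) = 0 at v ∈ {4}.
The Hessian is diagonal: diag(L_uu, L_vv). Second derivatives: L_uu(3)=6, L_uu(4)=-6; L_vv(4)=6.
Local minima occur where both diagonal entries positive: (3, 4). Count: 1.

1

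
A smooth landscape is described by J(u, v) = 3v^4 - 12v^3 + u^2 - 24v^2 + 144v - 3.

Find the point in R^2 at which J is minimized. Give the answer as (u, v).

(0, -2)

J(u,v) separates as P(u) + Q(v) − 3, so its minimum is min P + min Q − 3.
P'(u) = 2u vanishes at u ∈ {0}; Q'(v) = 12(v - 3)(v - 2)(v + 2) vanishes at v ∈ {-2, 2, 3}.
Local minima of P (where P''>0): P(0)=0. Local minima of Q: Q(-2)=-240, Q(3)=135.
So the global minimum of J is P(0) + Q(-2) − 3 = 0 − 240 − 3 = -243, attained at (0, -2).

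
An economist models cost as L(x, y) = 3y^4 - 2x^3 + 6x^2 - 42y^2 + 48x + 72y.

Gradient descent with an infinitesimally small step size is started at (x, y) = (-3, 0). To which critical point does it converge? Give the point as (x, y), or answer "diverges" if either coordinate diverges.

(-2, -3)

L is separable, so gradient descent decouples: x follows -∂L/∂x, y follows -∂L/∂y.
∂L/∂x = -6(x - 4)(x + 2); at x=-3 this is -42, so x increases.
∂L/∂y = 12(y - 2)(y - 1)(y + 3); at y=0 this is 72, so y decreases.
x converges to its nearest critical value -2 (a local min of the x-part); y converges to -3. The iterate converges to (-2, -3).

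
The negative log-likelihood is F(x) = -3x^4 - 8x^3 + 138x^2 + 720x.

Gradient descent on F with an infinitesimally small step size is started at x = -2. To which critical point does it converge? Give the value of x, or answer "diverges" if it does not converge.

F'(x) = -12(x - 5)(x + 3)(x + 4), so F'(-2) = 168.
Gradient descent moves in the -F' direction, i.e. x is decreasing.
The nearest critical point in that direction is x = -3, where F'' = 96 > 0 (a local minimum). The iterate converges there.

-3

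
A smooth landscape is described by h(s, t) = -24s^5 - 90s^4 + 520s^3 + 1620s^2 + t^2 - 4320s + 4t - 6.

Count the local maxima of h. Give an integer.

0

h separates as a function of s plus a function of t, so ∇h=0 decouples.
∂h/∂s = -120(s - 3)(s - 1)(s + 3)(s + 4) = 0 at s ∈ {-4, -3, 1, 3}; ∂h/∂t = 2(t + 2) = 0 at t ∈ {-2}.
The Hessian is diagonal: diag(h_ss, h_tt). Second derivatives: h_ss(-4)=4200, h_ss(-3)=-2880, h_ss(1)=4800, h_ss(3)=-10080; h_tt(-2)=2.
Local maxima occur where both diagonal entries negative: none. Count: 0.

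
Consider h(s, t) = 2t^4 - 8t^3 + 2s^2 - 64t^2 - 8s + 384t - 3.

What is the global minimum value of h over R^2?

h(s,t) separates as P(s) + Q(t) − 3, so its minimum is min P + min Q − 3.
P'(s) = 4s - 8 vanishes at s ∈ {2}; Q'(t) = 8(t - 4)(t - 3)(t + 4) vanishes at t ∈ {-4, 3, 4}.
Local minima of P (where P''>0): P(2)=-8. Local minima of Q: Q(-4)=-1536, Q(4)=512.
So the global minimum of h is P(2) + Q(-4) − 3 = -8 − 1536 − 3 = -1547, attained at (2, -4).

-1547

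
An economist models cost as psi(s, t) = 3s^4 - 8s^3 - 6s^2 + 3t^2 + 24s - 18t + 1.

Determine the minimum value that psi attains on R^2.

psi(s,t) separates as P(s) + Q(t) + 1, so its minimum is min P + min Q + 1.
P'(s) = 12(s - 2)(s - 1)(s + 1) vanishes at s ∈ {-1, 1, 2}; Q'(t) = 6(t - 3) vanishes at t ∈ {3}.
Local minima of P (where P''>0): P(-1)=-19, P(2)=8. Local minima of Q: Q(3)=-27.
So the global minimum of psi is P(-1) + Q(3) + 1 = -19 − 27 + 1 = -45, attained at (-1, 3).

-45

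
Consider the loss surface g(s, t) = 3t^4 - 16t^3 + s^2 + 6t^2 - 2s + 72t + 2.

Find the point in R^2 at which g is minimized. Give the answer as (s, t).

(1, -1)

g(s,t) separates as P(s) + Q(t) + 2, so its minimum is min P + min Q + 2.
P'(s) = 2s - 2 vanishes at s ∈ {1}; Q'(t) = 12(t - 3)(t - 2)(t + 1) vanishes at t ∈ {-1, 2, 3}.
Local minima of P (where P''>0): P(1)=-1. Local minima of Q: Q(-1)=-47, Q(3)=81.
So the global minimum of g is P(1) + Q(-1) + 2 = -1 − 47 + 2 = -46, attained at (1, -1).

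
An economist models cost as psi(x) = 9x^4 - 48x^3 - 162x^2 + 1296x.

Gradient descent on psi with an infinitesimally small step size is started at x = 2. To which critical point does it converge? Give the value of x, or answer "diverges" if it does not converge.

psi'(x) = 36(x - 4)(x - 3)(x + 3), so psi'(2) = 360.
Gradient descent moves in the -psi' direction, i.e. x is decreasing.
The nearest critical point in that direction is x = -3, where psi'' = 1512 > 0 (a local minimum). The iterate converges there.

-3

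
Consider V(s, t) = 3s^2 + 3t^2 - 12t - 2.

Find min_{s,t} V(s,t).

-14

V(s,t) separates as P(s) + Q(t) − 2, so its minimum is min P + min Q − 2.
P'(s) = 6s vanishes at s ∈ {0}; Q'(t) = 6(t - 2) vanishes at t ∈ {2}.
Local minima of P (where P''>0): P(0)=0. Local minima of Q: Q(2)=-12.
So the global minimum of V is P(0) + Q(2) − 2 = 0 − 12 − 2 = -14, attained at (0, 2).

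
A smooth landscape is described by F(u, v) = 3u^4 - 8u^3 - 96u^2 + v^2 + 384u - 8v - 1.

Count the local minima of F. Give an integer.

2

F separates as a function of u plus a function of v, so ∇F=0 decouples.
∂F/∂u = 12(u - 4)(u - 2)(u + 4) = 0 at u ∈ {-4, 2, 4}; ∂F/∂v = 2(v - 4) = 0 at v ∈ {4}.
The Hessian is diagonal: diag(F_uu, F_vv). Second derivatives: F_uu(-4)=576, F_uu(2)=-144, F_uu(4)=192; F_vv(4)=2.
Local minima occur where both diagonal entries positive: (-4, 4), (4, 4). Count: 2.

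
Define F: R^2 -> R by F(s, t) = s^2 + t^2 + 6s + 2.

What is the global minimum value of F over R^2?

F(s,t) separates as P(s) + Q(t) + 2, so its minimum is min P + min Q + 2.
P'(s) = 2s + 6 vanishes at s ∈ {-3}; Q'(t) = 2t vanishes at t ∈ {0}.
Local minima of P (where P''>0): P(-3)=-9. Local minima of Q: Q(0)=0.
So the global minimum of F is P(-3) + Q(0) + 2 = -9 + 0 + 2 = -7, attained at (-3, 0).

-7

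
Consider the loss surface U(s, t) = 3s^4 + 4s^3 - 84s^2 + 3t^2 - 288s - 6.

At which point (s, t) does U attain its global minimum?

(4, 0)

U(s,t) separates as P(s) + Q(t) − 6, so its minimum is min P + min Q − 6.
P'(s) = 12(s - 4)(s + 2)(s + 3) vanishes at s ∈ {-3, -2, 4}; Q'(t) = 6t vanishes at t ∈ {0}.
Local minima of P (where P''>0): P(-3)=243, P(4)=-1472. Local minima of Q: Q(0)=0.
So the global minimum of U is P(4) + Q(0) − 6 = -1472 + 0 − 6 = -1478, attained at (4, 0).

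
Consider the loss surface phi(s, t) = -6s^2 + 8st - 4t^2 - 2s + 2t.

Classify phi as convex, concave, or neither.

concave

phi is quadratic, so its Hessian is the constant matrix H = [[-12, 8], [8, -8]].
det(H) = 32, tr(H) = -20.
det(H) > 0 and tr(H) < 0, so H is negative definite everywhere: concave.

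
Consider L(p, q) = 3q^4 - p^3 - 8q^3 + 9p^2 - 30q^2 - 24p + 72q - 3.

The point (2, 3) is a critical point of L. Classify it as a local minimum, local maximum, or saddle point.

local minimum

The mixed partial ∂²L/∂p∂q is 0, so the Hessian at any point is diag(L_pp, L_qq) = diag(6(-p + 3), 12(3q^2 - 4q - 5)).
At (2, 3): H = diag(6, 120).
Both eigenvalues are positive, so H is positive definite: a local minimum.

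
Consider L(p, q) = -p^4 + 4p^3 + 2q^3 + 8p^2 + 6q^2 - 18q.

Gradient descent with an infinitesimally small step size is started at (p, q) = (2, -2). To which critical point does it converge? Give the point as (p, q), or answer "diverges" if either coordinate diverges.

L is separable, so gradient descent decouples: p follows -∂L/∂p, q follows -∂L/∂q.
∂L/∂p = -4p(p - 4)(p + 1); at p=2 this is 48, so p decreases.
∂L/∂q = 6(q - 1)(q + 3); at q=-2 this is -18, so q increases.
p converges to its nearest critical value 0 (a local min of the p-part); q converges to 1. The iterate converges to (0, 1).

(0, 1)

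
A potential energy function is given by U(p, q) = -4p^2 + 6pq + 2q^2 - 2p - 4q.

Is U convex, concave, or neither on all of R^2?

neither

U is quadratic, so its Hessian is the constant matrix H = [[-8, 6], [6, 4]].
det(H) = -68, tr(H) = -4.
det(H) < 0, so H is indefinite: neither convex nor concave.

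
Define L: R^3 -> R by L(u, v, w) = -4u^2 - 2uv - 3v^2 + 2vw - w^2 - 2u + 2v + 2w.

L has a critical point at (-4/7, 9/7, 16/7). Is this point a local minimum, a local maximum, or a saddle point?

local maximum

The Hessian is constant: H = [[-8, -2, 0], [-2, -6, 2], [0, 2, -2]].
Leading principal minors: Δ₁ = -8, Δ₂ = 44, Δ₃ = -56.
The minors alternate sign starting negative (−, +, −), so H is negative definite: a local maximum.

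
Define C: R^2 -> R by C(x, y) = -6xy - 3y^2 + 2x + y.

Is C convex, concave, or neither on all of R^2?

neither

C is quadratic, so its Hessian is the constant matrix H = [[0, -6], [-6, -6]].
det(H) = -36, tr(H) = -6.
det(H) < 0, so H is indefinite: neither convex nor concave.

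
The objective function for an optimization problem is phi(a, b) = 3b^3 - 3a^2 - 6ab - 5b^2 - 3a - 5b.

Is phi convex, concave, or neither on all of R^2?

The term 3b^3 is cubic, so the Hessian is not constant.
∂²phi/∂b² = 18b - 10, which takes both signs as b varies (negative for sufficiently negative b). A diagonal entry of the Hessian changing sign means the Hessian is neither positive- nor negative-semidefinite on all of R^2.

neither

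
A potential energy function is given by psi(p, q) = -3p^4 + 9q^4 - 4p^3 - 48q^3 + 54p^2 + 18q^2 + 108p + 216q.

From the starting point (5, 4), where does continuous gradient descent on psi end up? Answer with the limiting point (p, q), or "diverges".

psi is separable, so gradient descent decouples: p follows -∂psi/∂p, q follows -∂psi/∂q.
∂psi/∂p = -12(p - 3)(p + 1)(p + 3); at p=5 this is -1152, so p increases.
∂psi/∂q = 36(q - 3)(q - 2)(q + 1); at q=4 this is 360, so q decreases.
The p-coordinate has no critical point in that direction and runs off to infinity.

diverges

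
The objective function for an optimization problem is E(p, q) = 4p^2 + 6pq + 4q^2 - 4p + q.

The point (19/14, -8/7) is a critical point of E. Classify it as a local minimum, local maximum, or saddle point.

local minimum

The Hessian of E is constant: H = [[8, 6], [6, 8]].
det(H) = 8·8 − 6² = 28.
det(H) > 0 and tr(H) = 16 > 0, so H is positive definite and the point is a local minimum.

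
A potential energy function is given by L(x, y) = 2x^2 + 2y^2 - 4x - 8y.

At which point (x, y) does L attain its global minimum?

L(x,y) separates as P(x) + Q(y), so its minimum is min P + min Q.
P'(x) = 4x - 4 vanishes at x ∈ {1}; Q'(y) = 4y - 8 vanishes at y ∈ {2}.
Local minima of P (where P''>0): P(1)=-2. Local minima of Q: Q(2)=-8.
So the global minimum of L is P(1) + Q(2) = -2 − 8 = -10, attained at (1, 2).

(1, 2)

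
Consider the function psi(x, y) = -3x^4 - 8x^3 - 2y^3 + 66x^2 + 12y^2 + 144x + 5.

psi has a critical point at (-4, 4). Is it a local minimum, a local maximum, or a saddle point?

The mixed partial ∂²psi/∂x∂y is 0, so the Hessian at any point is diag(psi_xx, psi_yy) = diag(12(-3x^2 - 4x + 11), 12(-y + 2)).
At (-4, 4): H = diag(-252, -24).
Both eigenvalues are negative, so H is negative definite: a local maximum.

local maximum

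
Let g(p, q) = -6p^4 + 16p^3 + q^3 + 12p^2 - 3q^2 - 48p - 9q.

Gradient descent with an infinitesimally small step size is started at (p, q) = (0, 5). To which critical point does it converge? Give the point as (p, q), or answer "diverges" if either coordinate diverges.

(1, 3)

g is separable, so gradient descent decouples: p follows -∂g/∂p, q follows -∂g/∂q.
∂g/∂p = -24(p - 2)(p - 1)(p + 1); at p=0 this is -48, so p increases.
∂g/∂q = 3(q - 3)(q + 1); at q=5 this is 36, so q decreases.
p converges to its nearest critical value 1 (a local min of the p-part); q converges to 3. The iterate converges to (1, 3).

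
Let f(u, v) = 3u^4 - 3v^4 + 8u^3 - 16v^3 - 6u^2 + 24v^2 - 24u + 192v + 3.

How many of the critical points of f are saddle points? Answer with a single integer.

5

f separates as a function of u plus a function of v, so ∇f=0 decouples.
∂f/∂u = 12(u - 1)(u + 1)(u + 2) = 0 at u ∈ {-2, -1, 1}; ∂f/∂v = -12(v - 2)(v + 2)(v + 4) = 0 at v ∈ {-4, -2, 2}.
The Hessian is diagonal: diag(f_uu, f_vv). Second derivatives: f_uu(-2)=36, f_uu(-1)=-24, f_uu(1)=72; f_vv(-4)=-144, f_vv(-2)=96, f_vv(2)=-288.
Saddle points occur where the two diagonal entries have opposite signs: (-2, -4), (-2, 2), (-1, -2), (1, -4), (1, 2). Count: 5.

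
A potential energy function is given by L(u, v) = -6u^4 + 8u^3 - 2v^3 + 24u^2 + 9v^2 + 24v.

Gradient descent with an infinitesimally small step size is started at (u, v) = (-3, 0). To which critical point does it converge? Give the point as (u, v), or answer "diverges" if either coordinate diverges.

diverges

L is separable, so gradient descent decouples: u follows -∂L/∂u, v follows -∂L/∂v.
∂L/∂u = -24u(u - 2)(u + 1); at u=-3 this is 720, so u decreases.
∂L/∂v = -6(v - 4)(v + 1); at v=0 this is 24, so v decreases.
The u-coordinate has no critical point in that direction and runs off to infinity.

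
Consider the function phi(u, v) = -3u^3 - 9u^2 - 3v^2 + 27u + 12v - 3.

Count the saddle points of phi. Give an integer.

1

phi separates as a function of u plus a function of v, so ∇phi=0 decouples.
∂phi/∂u = -9(u - 1)(u + 3) = 0 at u ∈ {-3, 1}; ∂phi/∂v = -6(v - 2) = 0 at v ∈ {2}.
The Hessian is diagonal: diag(phi_uu, phi_vv). Second derivatives: phi_uu(-3)=36, phi_uu(1)=-36; phi_vv(2)=-6.
Saddle points occur where the two diagonal entries have opposite signs: (-3, 2). Count: 1.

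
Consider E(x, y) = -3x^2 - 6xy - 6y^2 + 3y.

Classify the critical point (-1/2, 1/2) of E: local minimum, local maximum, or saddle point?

local maximum

The Hessian of E is constant: H = [[-6, -6], [-6, -12]].
det(H) = (-6)·(-12) − (-6)² = 36.
det(H) > 0 and tr(H) = -18 < 0, so H is negative definite and the point is a local maximum.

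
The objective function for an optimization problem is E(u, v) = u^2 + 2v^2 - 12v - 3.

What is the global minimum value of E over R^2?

-21

E(u,v) separates as P(u) + Q(v) − 3, so its minimum is min P + min Q − 3.
P'(u) = 2u vanishes at u ∈ {0}; Q'(v) = 4v - 12 vanishes at v ∈ {3}.
Local minima of P (where P''>0): P(0)=0. Local minima of Q: Q(3)=-18.
So the global minimum of E is P(0) + Q(3) − 3 = 0 − 18 − 3 = -21, attained at (0, 3).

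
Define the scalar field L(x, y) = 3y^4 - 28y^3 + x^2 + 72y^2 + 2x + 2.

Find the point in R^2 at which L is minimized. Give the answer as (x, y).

L(x,y) separates as P(x) + Q(y) + 2, so its minimum is min P + min Q + 2.
P'(x) = 2x + 2 vanishes at x ∈ {-1}; Q'(y) = 12y(y - 4)(y - 3) vanishes at y ∈ {0, 3, 4}.
Local minima of P (where P''>0): P(-1)=-1. Local minima of Q: Q(0)=0, Q(4)=128.
So the global minimum of L is P(-1) + Q(0) + 2 = -1 + 0 + 2 = 1, attained at (-1, 0).

(-1, 0)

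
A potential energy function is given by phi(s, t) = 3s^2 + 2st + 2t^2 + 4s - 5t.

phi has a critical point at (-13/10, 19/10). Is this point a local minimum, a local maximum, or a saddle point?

The Hessian of phi is constant: H = [[6, 2], [2, 4]].
det(H) = 6·4 − 2² = 20.
det(H) > 0 and tr(H) = 10 > 0, so H is positive definite and the point is a local minimum.

local minimum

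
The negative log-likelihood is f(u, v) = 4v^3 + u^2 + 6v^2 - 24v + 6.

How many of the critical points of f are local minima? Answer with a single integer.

1

f separates as a function of u plus a function of v, so ∇f=0 decouples.
∂f/∂u = 2u = 0 at u ∈ {0}; ∂f/∂v = 12(v - 1)(v + 2) = 0 at v ∈ {-2, 1}.
The Hessian is diagonal: diag(f_uu, f_vv). Second derivatives: f_uu(0)=2; f_vv(-2)=-36, f_vv(1)=36.
Local minima occur where both diagonal entries positive: (0, 1). Count: 1.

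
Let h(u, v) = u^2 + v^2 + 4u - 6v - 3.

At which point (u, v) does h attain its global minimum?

h(u,v) separates as P(u) + Q(v) − 3, so its minimum is min P + min Q − 3.
P'(u) = 2u + 4 vanishes at u ∈ {-2}; Q'(v) = 2v - 6 vanishes at v ∈ {3}.
Local minima of P (where P''>0): P(-2)=-4. Local minima of Q: Q(3)=-9.
So the global minimum of h is P(-2) + Q(3) − 3 = -4 − 9 − 3 = -16, attained at (-2, 3).

(-2, 3)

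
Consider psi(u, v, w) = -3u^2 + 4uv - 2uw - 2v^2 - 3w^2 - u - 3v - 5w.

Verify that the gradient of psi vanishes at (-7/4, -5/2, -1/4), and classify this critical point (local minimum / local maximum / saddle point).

∇psi = (-6u + 4v - 2w - 1, 4u - 4v - 3, -2u - 6w - 5); substituting (-7/4, -5/2, -1/4) gives ∇psi = (0, 0, 0), so (-7/4, -5/2, -1/4) is indeed a critical point.
The Hessian is constant: H = [[-6, 4, -2], [4, -4, 0], [-2, 0, -6]].
Leading principal minors: Δ₁ = -6, Δ₂ = 8, Δ₃ = -32.
The minors alternate sign starting negative (−, +, −), so H is negative definite: a local maximum.

local maximum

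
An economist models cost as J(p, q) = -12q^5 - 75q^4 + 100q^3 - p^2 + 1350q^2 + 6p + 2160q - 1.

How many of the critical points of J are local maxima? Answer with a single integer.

J separates as a function of p plus a function of q, so ∇J=0 decouples.
∂J/∂p = -2(p - 3) = 0 at p ∈ {3}; ∂J/∂q = -60(q - 3)(q + 1)(q + 3)(q + 4) = 0 at q ∈ {-4, -3, -1, 3}.
The Hessian is diagonal: diag(J_pp, J_qq). Second derivatives: J_pp(3)=-2; J_qq(-4)=1260, J_qq(-3)=-720, J_qq(-1)=1440, J_qq(3)=-10080.
Local maxima occur where both diagonal entries negative: (3, -3), (3, 3). Count: 2.

2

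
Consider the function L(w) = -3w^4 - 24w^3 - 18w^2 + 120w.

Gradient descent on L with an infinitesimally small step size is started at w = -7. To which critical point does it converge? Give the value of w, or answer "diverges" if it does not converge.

L'(w) = -12(w - 1)(w + 2)(w + 5), so L'(-7) = 960.
Gradient descent moves in the -L' direction, i.e. w is decreasing.
There is no critical point below w=-7, and L' keeps the same sign, so the iterate runs off to −∞.

diverges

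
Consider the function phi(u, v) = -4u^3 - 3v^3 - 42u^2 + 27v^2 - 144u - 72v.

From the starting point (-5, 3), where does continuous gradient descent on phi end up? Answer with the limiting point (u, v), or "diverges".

phi is separable, so gradient descent decouples: u follows -∂phi/∂u, v follows -∂phi/∂v.
∂phi/∂u = -12(u + 3)(u + 4); at u=-5 this is -24, so u increases.
∂phi/∂v = -9(v - 4)(v - 2); at v=3 this is 9, so v decreases.
u converges to its nearest critical value -4 (a local min of the u-part); v converges to 2. The iterate converges to (-4, 2).

(-4, 2)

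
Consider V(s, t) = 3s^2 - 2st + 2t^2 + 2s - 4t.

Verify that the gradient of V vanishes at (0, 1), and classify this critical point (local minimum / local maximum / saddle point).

local minimum

∇V = (6s - 2t + 2, -2s + 4t - 4); substituting (0, 1) gives ∇V = (0, 0), so (0, 1) is indeed a critical point.
The Hessian of V is constant: H = [[6, -2], [-2, 4]].
det(H) = 6·4 − (-2)² = 20.
det(H) > 0 and tr(H) = 10 > 0, so H is positive definite and the point is a local minimum.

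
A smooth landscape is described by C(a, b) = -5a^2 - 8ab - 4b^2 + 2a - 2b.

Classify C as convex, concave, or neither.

concave

C is quadratic, so its Hessian is the constant matrix H = [[-10, -8], [-8, -8]].
det(H) = 16, tr(H) = -18.
det(H) > 0 and tr(H) < 0, so H is negative definite everywhere: concave.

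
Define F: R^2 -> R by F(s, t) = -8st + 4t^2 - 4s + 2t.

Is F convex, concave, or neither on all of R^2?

neither

F is quadratic, so its Hessian is the constant matrix H = [[0, -8], [-8, 8]].
det(H) = -64, tr(H) = 8.
det(H) < 0, so H is indefinite: neither convex nor concave.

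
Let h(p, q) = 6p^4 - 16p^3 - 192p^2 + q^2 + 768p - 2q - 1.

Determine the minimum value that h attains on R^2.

h(p,q) separates as A(p) + B(q) − 1, so its minimum is min A + min B − 1.
A'(p) = 24(p - 4)(p - 2)(p + 4) vanishes at p ∈ {-4, 2, 4}; B'(q) = 2q - 2 vanishes at q ∈ {1}.
Local minima of A (where A''>0): A(-4)=-3584, A(4)=512. Local minima of B: B(1)=-1.
So the global minimum of h is A(-4) + B(1) − 1 = -3584 − 1 − 1 = -3586, attained at (-4, 1).

-3586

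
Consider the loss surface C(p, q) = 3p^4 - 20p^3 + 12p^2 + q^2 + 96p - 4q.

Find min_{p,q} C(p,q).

-65

C(p,q) separates as A(p) + B(q), so its minimum is min A + min B.
A'(p) = 12(p - 4)(p - 2)(p + 1) vanishes at p ∈ {-1, 2, 4}; B'(q) = 2q - 4 vanishes at q ∈ {2}.
Local minima of A (where A''>0): A(-1)=-61, A(4)=64. Local minima of B: B(2)=-4.
So the global minimum of C is A(-1) + B(2) = -61 − 4 = -65, attained at (-1, 2).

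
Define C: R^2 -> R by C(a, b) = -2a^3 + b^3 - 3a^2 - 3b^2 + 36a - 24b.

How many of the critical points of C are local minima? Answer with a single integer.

1

C separates as a function of a plus a function of b, so ∇C=0 decouples.
∂C/∂a = -6(a - 2)(a + 3) = 0 at a ∈ {-3, 2}; ∂C/∂b = 3(b - 4)(b + 2) = 0 at b ∈ {-2, 4}.
The Hessian is diagonal: diag(C_aa, C_bb). Second derivatives: C_aa(-3)=30, C_aa(2)=-30; C_bb(-2)=-18, C_bb(4)=18.
Local minima occur where both diagonal entries positive: (-3, 4). Count: 1.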